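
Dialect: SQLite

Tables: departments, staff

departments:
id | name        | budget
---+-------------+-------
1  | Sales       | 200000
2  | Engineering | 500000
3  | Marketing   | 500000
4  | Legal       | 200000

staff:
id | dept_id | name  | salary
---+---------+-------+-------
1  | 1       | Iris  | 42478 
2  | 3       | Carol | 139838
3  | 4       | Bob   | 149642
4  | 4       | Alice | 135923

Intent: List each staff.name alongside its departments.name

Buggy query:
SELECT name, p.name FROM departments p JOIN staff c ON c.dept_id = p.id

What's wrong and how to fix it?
Bug: Both tables have a 'name' column; the unqualified reference is ambiguous

Fix: Prefix ambiguous columns with the table alias

Corrected query:
SELECT c.name, p.name FROM departments p JOIN staff c ON c.dept_id = p.id

Result:
name  | name     
------+----------
Iris  | Sales    
Carol | Marketing
Bob   | Legal    
Alice | Legal    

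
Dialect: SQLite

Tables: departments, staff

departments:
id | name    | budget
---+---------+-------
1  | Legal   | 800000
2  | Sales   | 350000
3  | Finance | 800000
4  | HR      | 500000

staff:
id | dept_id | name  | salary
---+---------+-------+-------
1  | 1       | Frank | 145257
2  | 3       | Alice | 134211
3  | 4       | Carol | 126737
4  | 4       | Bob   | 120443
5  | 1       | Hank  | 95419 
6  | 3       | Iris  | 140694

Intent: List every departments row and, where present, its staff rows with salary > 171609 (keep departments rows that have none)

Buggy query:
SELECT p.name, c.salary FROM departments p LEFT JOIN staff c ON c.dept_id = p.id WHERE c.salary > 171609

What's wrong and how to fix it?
Bug: A WHERE condition on the right-hand table after LEFT JOIN drops unmatched parents

Fix: Move the right-table condition into the ON clause so unmatched parents are kept

Corrected query:
SELECT p.name, c.salary FROM departments p LEFT JOIN staff c ON c.dept_id = p.id AND c.salary > 171609

Result:
name    | salary
--------+-------
Legal   | NULL  
Sales   | NULL  
Finance | NULL  
HR      | NULL  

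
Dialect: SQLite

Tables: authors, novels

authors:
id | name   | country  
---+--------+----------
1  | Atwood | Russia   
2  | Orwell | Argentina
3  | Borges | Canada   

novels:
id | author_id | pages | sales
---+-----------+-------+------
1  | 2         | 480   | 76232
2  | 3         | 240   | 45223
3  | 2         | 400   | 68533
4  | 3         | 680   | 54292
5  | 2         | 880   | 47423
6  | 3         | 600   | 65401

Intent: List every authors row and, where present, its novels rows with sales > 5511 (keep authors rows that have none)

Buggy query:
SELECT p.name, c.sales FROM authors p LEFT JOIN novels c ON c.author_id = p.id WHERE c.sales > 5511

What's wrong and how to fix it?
Bug: A WHERE condition on the right-hand table after LEFT JOIN drops unmatched parents

Fix: Move the right-table condition into the ON clause so unmatched parents are kept

Corrected query:
SELECT p.name, c.sales FROM authors p LEFT JOIN novels c ON c.author_id = p.id AND c.sales > 5511

Result:
name   | sales
-------+------
Atwood | NULL 
Orwell | 47423
Orwell | 68533
Orwell | 76232
Borges | 45223
Borges | 54292
Borges | 65401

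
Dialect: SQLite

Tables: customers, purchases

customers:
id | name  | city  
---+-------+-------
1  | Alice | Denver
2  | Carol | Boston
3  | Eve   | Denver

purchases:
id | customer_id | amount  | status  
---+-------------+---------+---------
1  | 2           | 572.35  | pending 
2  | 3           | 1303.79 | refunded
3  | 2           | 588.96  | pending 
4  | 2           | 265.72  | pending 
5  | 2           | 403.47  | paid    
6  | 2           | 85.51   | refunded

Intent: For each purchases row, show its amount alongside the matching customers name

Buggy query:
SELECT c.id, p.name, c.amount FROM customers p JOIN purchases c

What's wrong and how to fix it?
Bug: Missing join condition: each purchases row is matched to all customers rows instead of just its own

Fix: Specify the join condition linking the foreign key to the parent id

Corrected query:
SELECT c.id, p.name, c.amount FROM customers p JOIN purchases c ON c.customer_id = p.id

Result:
id | name  | amount 
---+-------+--------
1  | Carol | 572.35 
2  | Eve   | 1303.79
3  | Carol | 588.96 
4  | Carol | 265.72 
5  | Carol | 403.47 
6  | Carol | 85.51  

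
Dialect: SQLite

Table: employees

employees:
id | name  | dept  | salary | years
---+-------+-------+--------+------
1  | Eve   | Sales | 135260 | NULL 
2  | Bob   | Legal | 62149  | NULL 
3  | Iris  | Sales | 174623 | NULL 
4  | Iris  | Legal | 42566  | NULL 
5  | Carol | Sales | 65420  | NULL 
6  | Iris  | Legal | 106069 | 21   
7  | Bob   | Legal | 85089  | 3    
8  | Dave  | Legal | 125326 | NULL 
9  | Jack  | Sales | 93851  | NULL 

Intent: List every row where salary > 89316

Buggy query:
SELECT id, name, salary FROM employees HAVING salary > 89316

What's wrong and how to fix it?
Bug: This is a non-aggregate query (no GROUP BY, no aggregates), so in SQLite the HAVING clause is invalid here; a row-level condition belongs in WHERE

Fix: Replace HAVING with WHERE since the condition applies to individual rows

Corrected query:
SELECT id, name, salary FROM employees WHERE salary > 89316

Result:
id | name | salary
---+------+-------
1  | Eve  | 135260
3  | Iris | 174623
6  | Iris | 106069
8  | Dave | 125326
9  | Jack | 93851 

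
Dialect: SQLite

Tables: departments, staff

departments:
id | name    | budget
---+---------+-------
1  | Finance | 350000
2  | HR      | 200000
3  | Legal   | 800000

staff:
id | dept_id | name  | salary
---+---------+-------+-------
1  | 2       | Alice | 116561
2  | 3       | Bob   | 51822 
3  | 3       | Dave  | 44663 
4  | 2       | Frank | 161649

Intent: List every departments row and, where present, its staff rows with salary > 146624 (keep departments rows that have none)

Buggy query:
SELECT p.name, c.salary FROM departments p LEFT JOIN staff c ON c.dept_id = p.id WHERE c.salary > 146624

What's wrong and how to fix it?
Bug: Filtering c.salary in WHERE discards the NULL rows produced by LEFT JOIN, turning it into an inner join

Fix: Move the right-table condition into the ON clause so unmatched parents are kept

Corrected query:
SELECT p.name, c.salary FROM departments p LEFT JOIN staff c ON c.dept_id = p.id AND c.salary > 146624

Result:
name    | salary
--------+-------
Finance | NULL  
HR      | 161649
Legal   | NULL  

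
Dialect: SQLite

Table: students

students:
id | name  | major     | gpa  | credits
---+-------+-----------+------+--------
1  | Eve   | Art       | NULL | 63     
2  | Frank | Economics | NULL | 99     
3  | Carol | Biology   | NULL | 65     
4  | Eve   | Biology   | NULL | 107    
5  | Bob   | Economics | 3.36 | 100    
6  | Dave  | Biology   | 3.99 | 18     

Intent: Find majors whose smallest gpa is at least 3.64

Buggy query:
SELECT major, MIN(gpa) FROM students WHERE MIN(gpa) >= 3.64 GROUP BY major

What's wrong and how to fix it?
Bug: Aggregates like MIN are computed per group after WHERE runs

Fix: Replace WHERE with HAVING after the GROUP BY

Corrected query:
SELECT major, MIN(gpa) FROM students GROUP BY major HAVING MIN(gpa) >= 3.64

Result:
major   | MIN(gpa)
--------+---------
Biology | 3.99    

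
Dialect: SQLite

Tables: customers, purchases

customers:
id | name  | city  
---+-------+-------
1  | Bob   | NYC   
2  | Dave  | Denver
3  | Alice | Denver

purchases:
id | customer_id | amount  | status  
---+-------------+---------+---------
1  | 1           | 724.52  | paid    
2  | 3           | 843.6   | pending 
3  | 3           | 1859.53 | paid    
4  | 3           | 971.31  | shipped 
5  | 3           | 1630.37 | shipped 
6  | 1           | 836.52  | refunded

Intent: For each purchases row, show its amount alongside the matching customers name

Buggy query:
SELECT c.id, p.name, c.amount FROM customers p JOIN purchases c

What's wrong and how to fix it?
Bug: Missing join condition: each purchases row is matched to all customers rows instead of just its own

Fix: Specify the join condition linking the foreign key to the parent id

Corrected query:
SELECT c.id, p.name, c.amount FROM customers p JOIN purchases c ON c.customer_id = p.id

Result:
id | name  | amount 
---+-------+--------
1  | Bob   | 724.52 
2  | Alice | 843.6  
3  | Alice | 1859.53
4  | Alice | 971.31 
5  | Alice | 1630.37
6  | Bob   | 836.52 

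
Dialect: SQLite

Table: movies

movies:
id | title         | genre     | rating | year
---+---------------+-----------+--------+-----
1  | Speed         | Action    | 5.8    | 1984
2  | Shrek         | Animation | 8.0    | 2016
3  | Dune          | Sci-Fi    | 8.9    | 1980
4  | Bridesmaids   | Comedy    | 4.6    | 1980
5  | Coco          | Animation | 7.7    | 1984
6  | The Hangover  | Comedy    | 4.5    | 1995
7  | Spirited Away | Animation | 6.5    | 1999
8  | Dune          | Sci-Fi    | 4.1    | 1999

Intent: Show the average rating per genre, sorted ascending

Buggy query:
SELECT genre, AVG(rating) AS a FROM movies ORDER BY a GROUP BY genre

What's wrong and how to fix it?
Bug: ORDER BY appears before GROUP BY; SQL clause order requires GROUP BY first

Fix: Reorder: SELECT … FROM … GROUP BY … ORDER BY …

Corrected query:
SELECT genre, AVG(rating) AS a FROM movies GROUP BY genre ORDER BY a

Result:
genre     | a   
----------+-----
Comedy    | 4.55
Action    | 5.8 
Sci-Fi    | 6.5 
Animation | 7.4 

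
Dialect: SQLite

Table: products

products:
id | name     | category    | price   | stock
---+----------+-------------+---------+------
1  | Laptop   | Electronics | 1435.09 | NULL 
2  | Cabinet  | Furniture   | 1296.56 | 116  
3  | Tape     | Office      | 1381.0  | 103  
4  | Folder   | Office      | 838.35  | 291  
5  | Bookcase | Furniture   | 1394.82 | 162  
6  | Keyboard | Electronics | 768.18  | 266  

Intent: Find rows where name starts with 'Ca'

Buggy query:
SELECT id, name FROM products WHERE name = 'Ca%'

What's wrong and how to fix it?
Bug: Wildcards only work with LIKE; '=' treats '%' as a literal character

Fix: Replace '=' with LIKE so 'Ca%' is treated as a pattern

Corrected query:
SELECT id, name FROM products WHERE name LIKE 'Ca%'

Result:
id | name   
---+--------
2  | Cabinet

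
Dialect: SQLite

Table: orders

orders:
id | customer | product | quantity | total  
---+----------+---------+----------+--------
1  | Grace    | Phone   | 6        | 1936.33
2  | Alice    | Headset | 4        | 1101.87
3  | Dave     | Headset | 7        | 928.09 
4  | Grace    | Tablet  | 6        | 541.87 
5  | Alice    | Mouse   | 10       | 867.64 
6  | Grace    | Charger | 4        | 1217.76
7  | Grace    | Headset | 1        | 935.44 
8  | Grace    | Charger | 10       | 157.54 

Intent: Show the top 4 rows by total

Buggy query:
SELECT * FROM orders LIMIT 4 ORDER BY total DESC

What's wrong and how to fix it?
Bug: ORDER BY cannot follow LIMIT; LIMIT is the final clause

Fix: Sort with ORDER BY, then apply LIMIT

Corrected query:
SELECT * FROM orders ORDER BY total DESC LIMIT 4

Result:
id | customer | product | quantity | total  
---+----------+---------+----------+--------
1  | Grace    | Phone   | 6        | 1936.33
6  | Grace    | Charger | 4        | 1217.76
2  | Alice    | Headset | 4        | 1101.87
7  | Grace    | Headset | 1        | 935.44 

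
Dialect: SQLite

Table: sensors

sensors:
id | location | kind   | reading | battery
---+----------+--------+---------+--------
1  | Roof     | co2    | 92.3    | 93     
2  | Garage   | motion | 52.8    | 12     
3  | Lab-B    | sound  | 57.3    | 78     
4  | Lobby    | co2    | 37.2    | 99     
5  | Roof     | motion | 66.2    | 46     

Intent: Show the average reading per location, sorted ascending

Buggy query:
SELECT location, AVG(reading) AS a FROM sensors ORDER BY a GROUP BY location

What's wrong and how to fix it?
Bug: GROUP BY must precede ORDER BY

Fix: Move ORDER BY to the end, after GROUP BY

Corrected query:
SELECT location, AVG(reading) AS a FROM sensors GROUP BY location ORDER BY a

Result:
location | a    
---------+------
Lobby    | 37.2 
Garage   | 52.8 
Lab-B    | 57.3 
Roof     | 79.25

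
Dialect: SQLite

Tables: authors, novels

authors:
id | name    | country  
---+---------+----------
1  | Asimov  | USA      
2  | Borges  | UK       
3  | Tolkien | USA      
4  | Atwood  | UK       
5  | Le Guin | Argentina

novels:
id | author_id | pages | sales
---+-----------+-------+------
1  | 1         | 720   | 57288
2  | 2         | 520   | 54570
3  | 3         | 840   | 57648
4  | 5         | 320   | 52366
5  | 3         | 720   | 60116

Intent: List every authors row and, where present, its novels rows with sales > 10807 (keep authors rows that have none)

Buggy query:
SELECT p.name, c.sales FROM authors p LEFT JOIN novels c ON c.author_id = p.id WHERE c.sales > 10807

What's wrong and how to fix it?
Bug: A WHERE condition on the right-hand table after LEFT JOIN drops unmatched parents

Fix: Move the right-table condition into the ON clause so unmatched parents are kept

Corrected query:
SELECT p.name, c.sales FROM authors p LEFT JOIN novels c ON c.author_id = p.id AND c.sales > 10807

Result:
name    | sales
--------+------
Asimov  | 57288
Borges  | 54570
Tolkien | 57648
Tolkien | 60116
Atwood  | NULL 
Le Guin | 52366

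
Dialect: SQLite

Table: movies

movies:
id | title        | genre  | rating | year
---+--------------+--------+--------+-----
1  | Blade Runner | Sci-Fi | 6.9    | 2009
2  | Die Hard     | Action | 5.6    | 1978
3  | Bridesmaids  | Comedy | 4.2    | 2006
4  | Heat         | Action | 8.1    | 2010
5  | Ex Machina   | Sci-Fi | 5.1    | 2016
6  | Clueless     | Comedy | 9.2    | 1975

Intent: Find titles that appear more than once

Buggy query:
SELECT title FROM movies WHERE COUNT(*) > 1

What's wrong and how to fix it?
Bug: WHERE can't reference COUNT(*); aggregates are computed after WHERE

Fix: Group first, then use HAVING for the count condition

Corrected query:
SELECT title FROM movies GROUP BY title HAVING COUNT(*) > 1

Result:
(no rows)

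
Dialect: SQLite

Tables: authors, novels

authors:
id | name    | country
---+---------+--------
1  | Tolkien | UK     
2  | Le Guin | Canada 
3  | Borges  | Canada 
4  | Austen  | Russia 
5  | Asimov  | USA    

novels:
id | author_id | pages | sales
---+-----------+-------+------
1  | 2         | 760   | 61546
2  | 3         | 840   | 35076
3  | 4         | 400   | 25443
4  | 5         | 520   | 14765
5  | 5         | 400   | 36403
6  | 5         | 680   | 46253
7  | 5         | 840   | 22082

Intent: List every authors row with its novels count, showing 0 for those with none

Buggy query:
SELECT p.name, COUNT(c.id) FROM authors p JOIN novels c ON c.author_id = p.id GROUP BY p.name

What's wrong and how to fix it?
Bug: An inner join excludes parents with zero children

Fix: Switch to LEFT JOIN to retain unmatched parent rows

Corrected query:
SELECT p.name, COUNT(c.id) FROM authors p LEFT JOIN novels c ON c.author_id = p.id GROUP BY p.name

Result:
name    | COUNT(c.id)
--------+------------
Asimov  | 4          
Austen  | 1          
Borges  | 1          
Le Guin | 1          
Tolkien | 0          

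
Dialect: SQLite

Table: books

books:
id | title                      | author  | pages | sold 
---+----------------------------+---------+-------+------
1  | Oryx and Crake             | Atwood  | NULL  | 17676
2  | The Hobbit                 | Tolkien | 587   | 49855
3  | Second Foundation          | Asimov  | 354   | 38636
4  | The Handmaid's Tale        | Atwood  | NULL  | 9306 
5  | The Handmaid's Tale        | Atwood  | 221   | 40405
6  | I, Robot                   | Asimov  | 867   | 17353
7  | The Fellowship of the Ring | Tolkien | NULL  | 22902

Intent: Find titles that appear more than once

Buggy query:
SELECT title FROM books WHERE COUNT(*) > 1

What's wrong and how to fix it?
Bug: COUNT(*) is an aggregate and cannot be used in WHERE

Fix: Group first, then use HAVING for the count condition

Corrected query:
SELECT title FROM books GROUP BY title HAVING COUNT(*) > 1

Result:
title              
-------------------
The Handmaid's Tale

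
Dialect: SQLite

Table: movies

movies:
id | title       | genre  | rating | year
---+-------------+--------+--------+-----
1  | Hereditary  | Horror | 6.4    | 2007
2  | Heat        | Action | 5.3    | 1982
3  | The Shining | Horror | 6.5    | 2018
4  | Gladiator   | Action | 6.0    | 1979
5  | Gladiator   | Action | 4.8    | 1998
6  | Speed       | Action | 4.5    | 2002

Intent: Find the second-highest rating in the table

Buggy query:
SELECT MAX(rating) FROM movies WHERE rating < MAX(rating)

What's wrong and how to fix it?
Bug: MAX(rating) on the right of the comparison is an aggregate-in-WHERE error

Fix: Compute the overall MAX in a subquery, then take MAX of rows below it

Corrected query:
SELECT MAX(rating) FROM movies WHERE rating < (SELECT MAX(rating) FROM movies)

Result:
MAX(rating)
-----------
6.4        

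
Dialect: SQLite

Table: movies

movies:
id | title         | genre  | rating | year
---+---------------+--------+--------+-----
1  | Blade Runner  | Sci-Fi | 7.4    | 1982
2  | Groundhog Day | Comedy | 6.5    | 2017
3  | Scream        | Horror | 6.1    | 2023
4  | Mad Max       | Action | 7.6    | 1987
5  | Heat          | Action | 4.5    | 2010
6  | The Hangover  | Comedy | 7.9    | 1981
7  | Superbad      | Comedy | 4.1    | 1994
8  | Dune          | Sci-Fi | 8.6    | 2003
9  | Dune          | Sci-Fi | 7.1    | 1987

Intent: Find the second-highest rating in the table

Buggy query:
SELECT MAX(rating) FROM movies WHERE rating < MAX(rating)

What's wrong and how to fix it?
Bug: The inner MAX is an aggregate inside WHERE, which is not allowed

Fix: Compute the overall MAX in a subquery, then take MAX of rows below it

Corrected query:
SELECT MAX(rating) FROM movies WHERE rating < (SELECT MAX(rating) FROM movies)

Result:
MAX(rating)
-----------
7.9        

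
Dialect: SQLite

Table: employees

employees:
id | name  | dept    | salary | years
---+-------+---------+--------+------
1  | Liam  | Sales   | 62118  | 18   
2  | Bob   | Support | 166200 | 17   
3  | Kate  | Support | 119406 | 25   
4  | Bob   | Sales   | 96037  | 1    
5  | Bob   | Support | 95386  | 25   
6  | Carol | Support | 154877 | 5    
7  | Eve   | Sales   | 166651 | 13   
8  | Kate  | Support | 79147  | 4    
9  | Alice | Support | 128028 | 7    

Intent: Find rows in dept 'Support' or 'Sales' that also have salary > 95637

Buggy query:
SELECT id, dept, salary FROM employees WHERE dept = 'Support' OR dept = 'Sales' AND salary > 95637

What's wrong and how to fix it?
Bug: AND binds tighter than OR, so this parses as dept = 'Support' OR (dept = 'Sales' AND salary > 95637)

Fix: Add parentheses around the OR so the AND applies to both alternatives

Corrected query:
SELECT id, dept, salary FROM employees WHERE (dept = 'Support' OR dept = 'Sales') AND salary > 95637

Result:
id | dept    | salary
---+---------+-------
2  | Support | 166200
3  | Support | 119406
4  | Sales   | 96037 
6  | Support | 154877
7  | Sales   | 166651
9  | Support | 128028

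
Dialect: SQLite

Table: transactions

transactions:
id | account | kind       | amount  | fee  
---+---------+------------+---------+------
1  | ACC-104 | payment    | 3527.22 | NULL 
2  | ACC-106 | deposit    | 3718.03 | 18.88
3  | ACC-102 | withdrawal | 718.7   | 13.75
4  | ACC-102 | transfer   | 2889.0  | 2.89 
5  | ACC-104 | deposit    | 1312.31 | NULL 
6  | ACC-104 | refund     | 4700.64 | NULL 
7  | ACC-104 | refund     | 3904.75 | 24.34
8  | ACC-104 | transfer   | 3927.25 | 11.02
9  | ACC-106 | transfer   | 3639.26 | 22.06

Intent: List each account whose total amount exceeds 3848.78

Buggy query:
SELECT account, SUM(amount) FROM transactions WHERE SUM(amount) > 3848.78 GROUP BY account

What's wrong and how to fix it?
Bug: WHERE runs before GROUP BY, so aggregates aren't available there

Fix: Use HAVING (which filters groups after aggregation) instead of WHERE

Corrected query:
SELECT account, SUM(amount) FROM transactions GROUP BY account HAVING SUM(amount) > 3848.78

Result:
account | SUM(amount)
--------+------------
ACC-104 | 17372.17   
ACC-106 | 7357.29    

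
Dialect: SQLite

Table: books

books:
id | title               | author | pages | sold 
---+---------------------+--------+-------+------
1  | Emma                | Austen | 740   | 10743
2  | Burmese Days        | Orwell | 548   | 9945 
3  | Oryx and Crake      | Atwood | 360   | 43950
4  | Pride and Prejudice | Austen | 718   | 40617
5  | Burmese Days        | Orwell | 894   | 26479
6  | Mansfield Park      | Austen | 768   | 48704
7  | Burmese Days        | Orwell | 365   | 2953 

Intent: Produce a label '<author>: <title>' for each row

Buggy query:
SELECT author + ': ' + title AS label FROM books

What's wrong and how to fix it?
Bug: '+' is numeric addition; on text columns SQLite converts them to 0 instead of concatenating

Fix: Use the || operator for string concatenation

Corrected query:
SELECT author || ': ' || title AS label FROM books

Result:
label                      
---------------------------
Austen: Emma               
Orwell: Burmese Days       
Atwood: Oryx and Crake     
Austen: Pride and Prejudice
Orwell: Burmese Days       
Austen: Mansfield Park     
Orwell: Burmese Days       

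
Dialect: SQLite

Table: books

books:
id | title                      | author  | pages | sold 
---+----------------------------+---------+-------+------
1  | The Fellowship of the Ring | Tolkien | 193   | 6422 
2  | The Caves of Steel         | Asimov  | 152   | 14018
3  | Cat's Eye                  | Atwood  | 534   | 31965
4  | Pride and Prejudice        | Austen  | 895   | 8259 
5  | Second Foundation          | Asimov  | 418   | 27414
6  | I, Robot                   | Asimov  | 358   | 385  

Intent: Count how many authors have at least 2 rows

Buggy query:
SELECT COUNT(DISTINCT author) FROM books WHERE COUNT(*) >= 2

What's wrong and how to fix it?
Bug: WHERE filters individual rows, not groups, so a group-level COUNT is invalid there

Fix: Use a subquery that GROUPs and filters with HAVING, then count its rows

Corrected query:
SELECT COUNT(*) FROM (SELECT author FROM books GROUP BY author HAVING COUNT(*) >= 2)

Result:
COUNT(*)
--------
1       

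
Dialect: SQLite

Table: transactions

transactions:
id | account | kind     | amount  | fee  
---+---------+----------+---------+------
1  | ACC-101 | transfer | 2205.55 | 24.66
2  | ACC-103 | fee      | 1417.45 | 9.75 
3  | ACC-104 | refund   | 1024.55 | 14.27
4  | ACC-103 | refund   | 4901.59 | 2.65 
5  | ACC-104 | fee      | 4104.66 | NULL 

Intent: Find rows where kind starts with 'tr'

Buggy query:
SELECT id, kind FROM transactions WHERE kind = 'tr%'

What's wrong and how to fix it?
Bug: '=' compares the literal string including the % character; pattern matching needs LIKE

Fix: Replace '=' with LIKE so 'tr%' is treated as a pattern

Corrected query:
SELECT id, kind FROM transactions WHERE kind LIKE 'tr%'

Result:
id | kind    
---+---------
1  | transfer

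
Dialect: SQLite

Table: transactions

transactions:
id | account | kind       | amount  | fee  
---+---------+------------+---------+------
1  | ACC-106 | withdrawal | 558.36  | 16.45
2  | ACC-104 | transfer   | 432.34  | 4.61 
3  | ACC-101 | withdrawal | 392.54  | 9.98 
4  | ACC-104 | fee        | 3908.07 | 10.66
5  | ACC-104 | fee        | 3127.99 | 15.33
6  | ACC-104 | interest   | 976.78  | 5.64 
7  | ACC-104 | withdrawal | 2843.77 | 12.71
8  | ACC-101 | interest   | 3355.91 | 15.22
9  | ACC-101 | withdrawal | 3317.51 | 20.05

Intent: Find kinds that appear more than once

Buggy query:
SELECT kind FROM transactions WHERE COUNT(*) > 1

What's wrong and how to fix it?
Bug: COUNT(*) is an aggregate and cannot be used in WHERE

Fix: Group first, then use HAVING for the count condition

Corrected query:
SELECT kind FROM transactions GROUP BY kind HAVING COUNT(*) > 1

Result:
kind      
----------
fee       
interest  
withdrawal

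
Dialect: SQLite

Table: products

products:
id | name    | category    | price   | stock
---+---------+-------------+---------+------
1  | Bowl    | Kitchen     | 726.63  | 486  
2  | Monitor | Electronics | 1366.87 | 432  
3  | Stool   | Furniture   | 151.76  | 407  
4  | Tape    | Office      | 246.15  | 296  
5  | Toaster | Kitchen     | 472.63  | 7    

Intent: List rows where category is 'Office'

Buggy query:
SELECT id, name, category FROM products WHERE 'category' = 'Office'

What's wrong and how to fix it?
Bug: Single quotes denote string literals in SQL; the column name is being compared as a constant string

Fix: Remove the quotes around the column name (or use double quotes for an identifier)

Corrected query:
SELECT id, name, category FROM products WHERE category = 'Office'

Result:
id | name | category
---+------+---------
4  | Tape | Office  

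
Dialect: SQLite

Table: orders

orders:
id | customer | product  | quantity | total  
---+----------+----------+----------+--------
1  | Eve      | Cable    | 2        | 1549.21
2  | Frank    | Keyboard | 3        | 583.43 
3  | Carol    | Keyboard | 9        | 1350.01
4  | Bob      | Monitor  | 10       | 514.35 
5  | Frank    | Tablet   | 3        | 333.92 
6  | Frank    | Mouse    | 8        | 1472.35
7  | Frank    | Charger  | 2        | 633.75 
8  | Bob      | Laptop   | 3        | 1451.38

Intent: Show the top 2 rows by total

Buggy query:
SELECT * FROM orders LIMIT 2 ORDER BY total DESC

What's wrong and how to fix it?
Bug: LIMIT must come after ORDER BY

Fix: Swap the clauses: ORDER BY first, then LIMIT

Corrected query:
SELECT * FROM orders ORDER BY total DESC LIMIT 2

Result:
id | customer | product | quantity | total  
---+----------+---------+----------+--------
1  | Eve      | Cable   | 2        | 1549.21
6  | Frank    | Mouse   | 8        | 1472.35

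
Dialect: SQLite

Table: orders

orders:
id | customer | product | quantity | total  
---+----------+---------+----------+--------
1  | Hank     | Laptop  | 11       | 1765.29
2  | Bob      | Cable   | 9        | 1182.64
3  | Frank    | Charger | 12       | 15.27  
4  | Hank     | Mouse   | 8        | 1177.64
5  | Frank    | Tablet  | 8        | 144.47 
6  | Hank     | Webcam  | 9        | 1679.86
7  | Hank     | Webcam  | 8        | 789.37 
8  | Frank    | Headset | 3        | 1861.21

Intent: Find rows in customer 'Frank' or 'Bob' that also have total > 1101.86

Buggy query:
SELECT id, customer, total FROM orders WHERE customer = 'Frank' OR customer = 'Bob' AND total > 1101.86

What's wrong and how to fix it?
Bug: AND binds tighter than OR, so this parses as customer = 'Frank' OR (customer = 'Bob' AND total > 1101.86)

Fix: Group the OR with parentheses (or use IN), then AND the threshold

Corrected query:
SELECT id, customer, total FROM orders WHERE (customer = 'Frank' OR customer = 'Bob') AND total > 1101.86

Result:
id | customer | total  
---+----------+--------
2  | Bob      | 1182.64
8  | Frank    | 1861.21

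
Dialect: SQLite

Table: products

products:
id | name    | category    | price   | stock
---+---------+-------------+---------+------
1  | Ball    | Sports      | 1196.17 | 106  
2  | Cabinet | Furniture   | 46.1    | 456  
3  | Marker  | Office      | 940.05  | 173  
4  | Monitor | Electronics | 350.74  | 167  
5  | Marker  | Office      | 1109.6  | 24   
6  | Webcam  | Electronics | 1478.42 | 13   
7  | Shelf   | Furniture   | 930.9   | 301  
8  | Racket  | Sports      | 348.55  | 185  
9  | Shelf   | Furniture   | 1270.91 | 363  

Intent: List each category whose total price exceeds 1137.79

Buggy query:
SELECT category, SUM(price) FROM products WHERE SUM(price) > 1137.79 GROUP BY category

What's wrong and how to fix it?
Bug: Aggregate functions cannot appear in a WHERE clause

Fix: Use HAVING (which filters groups after aggregation) instead of WHERE

Corrected query:
SELECT category, SUM(price) FROM products GROUP BY category HAVING SUM(price) > 1137.79

Result:
category    | SUM(price)
------------+-----------
Electronics | 1829.16   
Furniture   | 2247.91   
Office      | 2049.65   
Sports      | 1544.72   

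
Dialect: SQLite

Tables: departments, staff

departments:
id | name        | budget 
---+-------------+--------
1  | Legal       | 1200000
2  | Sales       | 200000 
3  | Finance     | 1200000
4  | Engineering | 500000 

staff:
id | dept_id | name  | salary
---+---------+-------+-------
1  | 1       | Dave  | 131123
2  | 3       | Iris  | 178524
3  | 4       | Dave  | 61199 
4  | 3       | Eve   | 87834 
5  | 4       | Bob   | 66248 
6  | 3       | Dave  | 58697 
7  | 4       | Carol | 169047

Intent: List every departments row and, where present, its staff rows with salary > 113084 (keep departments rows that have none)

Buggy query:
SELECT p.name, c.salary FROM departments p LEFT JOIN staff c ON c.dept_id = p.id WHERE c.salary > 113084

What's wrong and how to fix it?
Bug: A WHERE condition on the right-hand table after LEFT JOIN drops unmatched parents

Fix: Put 'c.salary > 113084' in the JOIN's ON clause instead of WHERE

Corrected query:
SELECT p.name, c.salary FROM departments p LEFT JOIN staff c ON c.dept_id = p.id AND c.salary > 113084

Result:
name        | salary
------------+-------
Legal       | 131123
Sales       | NULL  
Finance     | 178524
Engineering | 169047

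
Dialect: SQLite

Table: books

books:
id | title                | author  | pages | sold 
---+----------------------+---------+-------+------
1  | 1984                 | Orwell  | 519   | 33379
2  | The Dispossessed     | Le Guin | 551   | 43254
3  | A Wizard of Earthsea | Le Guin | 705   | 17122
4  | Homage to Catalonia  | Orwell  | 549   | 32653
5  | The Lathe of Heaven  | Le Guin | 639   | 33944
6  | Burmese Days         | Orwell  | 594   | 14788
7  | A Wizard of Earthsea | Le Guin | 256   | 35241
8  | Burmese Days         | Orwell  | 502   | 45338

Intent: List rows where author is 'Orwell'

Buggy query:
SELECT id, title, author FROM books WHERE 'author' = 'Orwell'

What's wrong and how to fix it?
Bug: Single quotes denote string literals in SQL; the column name is being compared as a constant string

Fix: Remove the quotes around the column name (or use double quotes for an identifier)

Corrected query:
SELECT id, title, author FROM books WHERE author = 'Orwell'

Result:
id | title               | author
---+---------------------+-------
1  | 1984                | Orwell
4  | Homage to Catalonia | Orwell
6  | Burmese Days        | Orwell
8  | Burmese Days        | Orwell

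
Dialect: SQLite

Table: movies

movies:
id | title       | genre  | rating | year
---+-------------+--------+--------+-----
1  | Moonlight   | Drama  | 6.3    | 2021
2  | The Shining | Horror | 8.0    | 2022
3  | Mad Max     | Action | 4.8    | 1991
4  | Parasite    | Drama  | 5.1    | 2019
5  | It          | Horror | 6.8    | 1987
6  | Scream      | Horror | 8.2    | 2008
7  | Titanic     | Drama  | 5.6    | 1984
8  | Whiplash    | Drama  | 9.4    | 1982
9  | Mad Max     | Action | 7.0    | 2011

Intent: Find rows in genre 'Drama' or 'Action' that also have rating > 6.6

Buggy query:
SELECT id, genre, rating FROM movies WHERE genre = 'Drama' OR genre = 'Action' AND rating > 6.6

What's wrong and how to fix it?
Bug: AND binds tighter than OR, so this parses as genre = 'Drama' OR (genre = 'Action' AND rating > 6.6)

Fix: Group the OR with parentheses (or use IN), then AND the threshold

Corrected query:
SELECT id, genre, rating FROM movies WHERE (genre = 'Drama' OR genre = 'Action') AND rating > 6.6

Result:
id | genre  | rating
---+--------+-------
8  | Drama  | 9.4   
9  | Action | 7     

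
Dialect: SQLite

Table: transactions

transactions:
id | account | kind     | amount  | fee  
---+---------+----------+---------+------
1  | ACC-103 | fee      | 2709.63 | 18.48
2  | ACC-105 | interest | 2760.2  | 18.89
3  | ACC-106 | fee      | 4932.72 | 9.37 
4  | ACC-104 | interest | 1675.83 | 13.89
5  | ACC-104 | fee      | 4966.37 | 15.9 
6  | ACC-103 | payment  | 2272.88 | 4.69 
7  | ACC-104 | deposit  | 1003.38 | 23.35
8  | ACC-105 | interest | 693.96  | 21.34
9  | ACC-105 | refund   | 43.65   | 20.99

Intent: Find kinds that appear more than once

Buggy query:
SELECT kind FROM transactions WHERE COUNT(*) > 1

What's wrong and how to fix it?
Bug: WHERE can't reference COUNT(*); aggregates are computed after WHERE

Fix: GROUP BY kind, then filter groups with HAVING COUNT(*) > 1

Corrected query:
SELECT kind FROM transactions GROUP BY kind HAVING COUNT(*) > 1

Result:
kind    
--------
fee     
interest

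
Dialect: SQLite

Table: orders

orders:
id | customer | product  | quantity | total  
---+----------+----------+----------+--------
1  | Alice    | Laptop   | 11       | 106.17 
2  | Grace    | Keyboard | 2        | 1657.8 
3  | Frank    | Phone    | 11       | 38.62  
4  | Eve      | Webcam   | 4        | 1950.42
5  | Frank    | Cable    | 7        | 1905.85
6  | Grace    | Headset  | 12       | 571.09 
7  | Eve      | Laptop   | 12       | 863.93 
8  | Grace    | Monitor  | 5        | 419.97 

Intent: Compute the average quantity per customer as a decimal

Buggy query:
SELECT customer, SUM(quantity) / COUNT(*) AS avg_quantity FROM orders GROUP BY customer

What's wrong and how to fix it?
Bug: SUM(quantity) and COUNT(*) are both integers; the division truncates the fractional part

Fix: Cast one side to REAL so the division keeps the fractional part

Corrected query:
SELECT customer, SUM(quantity) * 1.0 / COUNT(*) AS avg_quantity FROM orders GROUP BY customer

Result:
customer | avg_quantity
---------+-------------
Alice    | 11          
Eve      | 8           
Frank    | 9           
Grace    | 6.333333    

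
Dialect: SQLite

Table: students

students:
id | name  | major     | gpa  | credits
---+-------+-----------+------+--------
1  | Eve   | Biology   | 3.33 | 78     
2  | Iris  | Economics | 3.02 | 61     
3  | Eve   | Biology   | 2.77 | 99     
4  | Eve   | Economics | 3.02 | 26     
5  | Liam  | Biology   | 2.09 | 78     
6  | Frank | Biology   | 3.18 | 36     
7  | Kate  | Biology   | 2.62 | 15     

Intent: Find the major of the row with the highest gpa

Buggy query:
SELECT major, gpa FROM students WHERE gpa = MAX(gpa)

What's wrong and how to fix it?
Bug: WHERE is evaluated per row; an aggregate over the whole table isn't defined there

Fix: Use a subquery: WHERE gpa = (SELECT MAX(gpa) FROM students)

Corrected query:
SELECT major, gpa FROM students WHERE gpa = (SELECT MAX(gpa) FROM students)

Result:
major   | gpa 
--------+-----
Biology | 3.33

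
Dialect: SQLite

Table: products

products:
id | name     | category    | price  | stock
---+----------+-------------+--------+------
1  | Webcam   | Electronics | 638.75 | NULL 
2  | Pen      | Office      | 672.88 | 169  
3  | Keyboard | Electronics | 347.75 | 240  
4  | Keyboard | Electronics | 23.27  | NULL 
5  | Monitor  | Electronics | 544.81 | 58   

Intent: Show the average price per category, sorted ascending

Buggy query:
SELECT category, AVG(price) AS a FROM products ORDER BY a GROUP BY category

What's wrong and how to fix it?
Bug: GROUP BY must precede ORDER BY

Fix: Reorder: SELECT … FROM … GROUP BY … ORDER BY …

Corrected query:
SELECT category, AVG(price) AS a FROM products GROUP BY category ORDER BY a

Result:
category    | a      
------------+--------
Electronics | 388.645
Office      | 672.88 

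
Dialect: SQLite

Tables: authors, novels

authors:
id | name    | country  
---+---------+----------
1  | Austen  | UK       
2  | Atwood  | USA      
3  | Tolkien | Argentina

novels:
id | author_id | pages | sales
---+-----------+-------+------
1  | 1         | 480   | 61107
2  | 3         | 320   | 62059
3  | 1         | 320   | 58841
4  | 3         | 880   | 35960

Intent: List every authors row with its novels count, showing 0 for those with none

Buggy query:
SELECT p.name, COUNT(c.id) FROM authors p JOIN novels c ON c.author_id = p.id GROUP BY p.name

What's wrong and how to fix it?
Bug: INNER JOIN drops authors rows that have no matching novels rows

Fix: Use LEFT JOIN so parents without children still appear (COUNT(c.id) gives 0)

Corrected query:
SELECT p.name, COUNT(c.id) FROM authors p LEFT JOIN novels c ON c.author_id = p.id GROUP BY p.name

Result:
name    | COUNT(c.id)
--------+------------
Atwood  | 0          
Austen  | 2          
Tolkien | 2          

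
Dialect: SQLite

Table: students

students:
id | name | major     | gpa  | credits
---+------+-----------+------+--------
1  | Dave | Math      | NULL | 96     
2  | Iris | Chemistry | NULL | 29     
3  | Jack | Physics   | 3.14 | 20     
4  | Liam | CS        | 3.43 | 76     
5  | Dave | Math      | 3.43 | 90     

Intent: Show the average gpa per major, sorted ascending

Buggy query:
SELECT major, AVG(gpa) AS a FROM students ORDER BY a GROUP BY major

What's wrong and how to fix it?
Bug: GROUP BY must precede ORDER BY

Fix: Reorder: SELECT … FROM … GROUP BY … ORDER BY …

Corrected query:
SELECT major, AVG(gpa) AS a FROM students GROUP BY major ORDER BY a

Result:
major     | a   
----------+-----
Chemistry | NULL
Physics   | 3.14
CS        | 3.43
Math      | 3.43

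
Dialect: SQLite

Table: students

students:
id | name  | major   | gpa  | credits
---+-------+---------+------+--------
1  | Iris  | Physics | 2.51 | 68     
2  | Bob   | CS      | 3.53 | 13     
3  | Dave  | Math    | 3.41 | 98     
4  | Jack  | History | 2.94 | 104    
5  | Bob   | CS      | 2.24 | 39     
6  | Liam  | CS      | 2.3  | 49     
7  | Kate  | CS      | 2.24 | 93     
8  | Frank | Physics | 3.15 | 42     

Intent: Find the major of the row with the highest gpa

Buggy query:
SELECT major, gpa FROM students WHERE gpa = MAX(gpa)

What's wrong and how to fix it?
Bug: MAX(gpa) is an aggregate and cannot be used directly in WHERE

Fix: Wrap MAX in a scalar subquery so WHERE compares against a single value

Corrected query:
SELECT major, gpa FROM students WHERE gpa = (SELECT MAX(gpa) FROM students)

Result:
major | gpa 
------+-----
CS    | 3.53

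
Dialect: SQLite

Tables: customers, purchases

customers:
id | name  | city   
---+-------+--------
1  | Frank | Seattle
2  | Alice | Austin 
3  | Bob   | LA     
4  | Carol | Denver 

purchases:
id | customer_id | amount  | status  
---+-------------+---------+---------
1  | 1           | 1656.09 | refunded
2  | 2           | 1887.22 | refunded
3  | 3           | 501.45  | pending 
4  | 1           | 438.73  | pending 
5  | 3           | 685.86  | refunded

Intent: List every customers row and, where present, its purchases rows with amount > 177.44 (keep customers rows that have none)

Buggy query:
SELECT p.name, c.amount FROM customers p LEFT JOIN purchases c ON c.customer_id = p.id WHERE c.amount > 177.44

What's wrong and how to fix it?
Bug: A WHERE condition on the right-hand table after LEFT JOIN drops unmatched parents

Fix: Put 'c.amount > 177.44' in the JOIN's ON clause instead of WHERE

Corrected query:
SELECT p.name, c.amount FROM customers p LEFT JOIN purchases c ON c.customer_id = p.id AND c.amount > 177.44

Result:
name  | amount 
------+--------
Frank | 438.73 
Frank | 1656.09
Alice | 1887.22
Bob   | 501.45 
Bob   | 685.86 
Carol | NULL   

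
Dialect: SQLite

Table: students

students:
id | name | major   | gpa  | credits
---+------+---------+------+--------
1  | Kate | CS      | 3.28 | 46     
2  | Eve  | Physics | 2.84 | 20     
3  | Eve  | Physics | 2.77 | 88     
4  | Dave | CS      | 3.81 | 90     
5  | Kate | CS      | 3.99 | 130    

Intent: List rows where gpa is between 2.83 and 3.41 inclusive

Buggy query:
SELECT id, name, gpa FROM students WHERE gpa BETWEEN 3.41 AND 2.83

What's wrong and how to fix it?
Bug: BETWEEN expects the lower bound first; with 3.41 AND 2.83 the range is empty

Fix: Write BETWEEN 2.83 AND 3.41

Corrected query:
SELECT id, name, gpa FROM students WHERE gpa BETWEEN 2.83 AND 3.41

Result:
id | name | gpa 
---+------+-----
1  | Kate | 3.28
2  | Eve  | 2.84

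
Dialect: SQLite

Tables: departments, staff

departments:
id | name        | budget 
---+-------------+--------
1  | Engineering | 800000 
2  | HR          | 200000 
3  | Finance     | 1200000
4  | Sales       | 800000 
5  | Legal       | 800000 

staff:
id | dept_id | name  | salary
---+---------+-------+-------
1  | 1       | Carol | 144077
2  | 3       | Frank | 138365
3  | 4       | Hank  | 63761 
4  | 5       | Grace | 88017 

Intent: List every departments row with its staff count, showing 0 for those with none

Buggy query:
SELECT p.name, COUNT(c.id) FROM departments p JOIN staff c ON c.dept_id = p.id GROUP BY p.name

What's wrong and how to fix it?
Bug: An inner join excludes parents with zero children

Fix: Use LEFT JOIN so parents without children still appear (COUNT(c.id) gives 0)

Corrected query:
SELECT p.name, COUNT(c.id) FROM departments p LEFT JOIN staff c ON c.dept_id = p.id GROUP BY p.name

Result:
name        | COUNT(c.id)
------------+------------
Engineering | 1          
Finance     | 1          
HR          | 0          
Legal       | 1          
Sales       | 1          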